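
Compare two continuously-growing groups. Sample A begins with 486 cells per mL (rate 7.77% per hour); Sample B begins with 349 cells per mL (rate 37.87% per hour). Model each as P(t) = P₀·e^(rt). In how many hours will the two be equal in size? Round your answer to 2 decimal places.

t ≈ 1.10 hours

486·e^(0.0777t) = 349·e^(0.3787t)
486/349 = e^((0.3787 − 0.0777)t) → ln(1.39255) = 0.301·t
t = 0.33114 / 0.301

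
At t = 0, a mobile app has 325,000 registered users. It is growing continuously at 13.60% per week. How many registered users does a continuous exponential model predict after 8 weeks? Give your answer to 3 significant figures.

≈ 965,000 registered users

P(8) = 325000 · e^(0.136·8) = 325000 · e^(1.088)
= 325000 · 2.96833 ≈ 964707.73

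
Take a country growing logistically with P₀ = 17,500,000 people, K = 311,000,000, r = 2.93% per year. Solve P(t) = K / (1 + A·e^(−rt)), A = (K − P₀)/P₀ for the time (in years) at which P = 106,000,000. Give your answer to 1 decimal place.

A = (311000000 − 17500000)/17500000 = 16.77143
106000000 = 311000000/(1 + 16.77143·e^(−0.0293t)) → 1 + 16.77143·e^(−0.0293t) = 2.93396
e^(−0.0293t) = 0.115313 → t = ln(8.67206)/0.0293 = 2.16011/0.0293

t ≈ 73.7 years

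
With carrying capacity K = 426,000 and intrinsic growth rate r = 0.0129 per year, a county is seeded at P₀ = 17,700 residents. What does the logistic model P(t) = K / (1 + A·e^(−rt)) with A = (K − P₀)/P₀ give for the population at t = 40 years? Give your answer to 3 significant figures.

A = (426000 − 17700)/17700 = 23.0678
P(40) = 426000 / (1 + 23.0678·e^(−0.0129·40)) = 426000 / (1 + 23.0678·0.596903)
= 426000 / 14.76925 ≈ 28843.72

≈ 28,800 residents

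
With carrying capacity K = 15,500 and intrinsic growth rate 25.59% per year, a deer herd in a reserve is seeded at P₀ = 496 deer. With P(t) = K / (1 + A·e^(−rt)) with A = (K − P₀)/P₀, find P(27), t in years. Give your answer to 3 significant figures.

A = (15500 − 496)/496 = 30.25
P(27) = 15500 / (1 + 30.25·e^(−0.2559·27)) = 15500 / (1 + 30.25·0.000998)
= 15500 / 1.0302 ≈ 15045.57

≈ 15,000 deer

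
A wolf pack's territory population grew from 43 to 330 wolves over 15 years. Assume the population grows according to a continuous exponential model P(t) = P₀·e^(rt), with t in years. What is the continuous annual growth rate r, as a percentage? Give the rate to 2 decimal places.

r ≈ 13.59% per year

330 = 43 · e^(r·15)
e^(15r) = 330/43 = 7.67442
r = ln(7.67442) / 15 = 2.03789 / 15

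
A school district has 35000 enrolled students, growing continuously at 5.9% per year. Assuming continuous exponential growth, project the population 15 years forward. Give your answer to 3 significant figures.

P(15) = 35000 · e^(0.059·15) = 35000 · e^(0.885)
= 35000 · 2.42298 ≈ 84804.45

≈ 84,800 enrolled students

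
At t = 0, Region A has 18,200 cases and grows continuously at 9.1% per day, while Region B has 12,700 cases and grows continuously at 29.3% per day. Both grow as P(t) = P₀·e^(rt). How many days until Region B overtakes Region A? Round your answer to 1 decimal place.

t ≈ 1.8 days

18200·e^(0.091t) = 12700·e^(0.293t)
18200/12700 = e^((0.293 − 0.091)t) → ln(1.43307) = 0.202·t
t = 0.35982 / 0.202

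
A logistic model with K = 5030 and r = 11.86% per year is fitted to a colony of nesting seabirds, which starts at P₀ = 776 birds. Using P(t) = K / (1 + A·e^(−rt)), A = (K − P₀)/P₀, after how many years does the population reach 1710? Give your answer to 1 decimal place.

t ≈ 8.8 years

A = (5030 − 776)/776 = 5.48196
1710 = 5030/(1 + 5.48196·e^(−0.1186t)) → 1 + 5.48196·e^(−0.1186t) = 2.94152
e^(−0.1186t) = 0.354165 → t = ln(2.82354)/0.1186 = 1.03799/0.1186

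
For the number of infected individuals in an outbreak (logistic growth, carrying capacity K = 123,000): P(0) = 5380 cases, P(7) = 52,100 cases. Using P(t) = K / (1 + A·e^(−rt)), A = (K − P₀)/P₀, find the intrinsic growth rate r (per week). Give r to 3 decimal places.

A = (123000 − 5380)/5380 = 21.86245
52100 = 123000/(1 + 21.86245·e^(−r·7)) → e^(−7r) = (2.36084 − 1)/21.86245 = 0.062246
r = −ln(0.062246)/7 = 2.77667/7

r ≈ 0.397 per week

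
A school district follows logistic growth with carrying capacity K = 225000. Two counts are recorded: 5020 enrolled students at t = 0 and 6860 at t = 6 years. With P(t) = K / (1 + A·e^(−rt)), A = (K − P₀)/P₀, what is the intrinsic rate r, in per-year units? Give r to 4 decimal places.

A = (225000 − 5020)/5020 = 43.82072
6860 = 225000/(1 + 43.82072·e^(−r·6)) → e^(−6r) = (32.79883 − 1)/43.82072 = 0.725658
r = −ln(0.725658)/6 = 0.32068/6

r ≈ 0.0534 per year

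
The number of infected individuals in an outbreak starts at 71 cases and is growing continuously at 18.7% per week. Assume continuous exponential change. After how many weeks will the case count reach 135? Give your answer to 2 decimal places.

t ≈ 3.44 weeks

135 = 71 · e^(0.187·t)
t = ln(135/71) / 0.187 = ln(1.90141) / 0.187 = 0.64259 / 0.187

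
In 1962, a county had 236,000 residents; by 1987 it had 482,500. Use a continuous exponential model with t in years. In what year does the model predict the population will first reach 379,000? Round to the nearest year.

r = ln(482500/236000) / 25 = 0.71515/25 ≈ 0.028606 per year
t = ln(379000/236000) / r = 0.4737/0.028606 ≈ 16.56 years after 1962

year 1979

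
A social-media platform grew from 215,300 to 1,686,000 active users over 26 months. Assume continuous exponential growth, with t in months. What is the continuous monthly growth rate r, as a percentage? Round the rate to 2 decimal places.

1686000 = 215300 · e^(r·26)
e^(26r) = 1686000/215300 = 7.83093
r = ln(7.83093) / 26 = 2.05808 / 26

r ≈ 7.92% per month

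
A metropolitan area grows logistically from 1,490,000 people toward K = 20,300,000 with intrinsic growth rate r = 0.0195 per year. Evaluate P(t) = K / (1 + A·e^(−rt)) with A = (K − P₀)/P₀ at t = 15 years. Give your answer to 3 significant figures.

≈ 1,950,000 people

A = (20300000 − 1490000)/1490000 = 12.62416
P(15) = 20300000 / (1 + 12.62416·e^(−0.0195·15)) = 20300000 / (1 + 12.62416·0.746395)
= 20300000 / 10.42261 ≈ 1947688.02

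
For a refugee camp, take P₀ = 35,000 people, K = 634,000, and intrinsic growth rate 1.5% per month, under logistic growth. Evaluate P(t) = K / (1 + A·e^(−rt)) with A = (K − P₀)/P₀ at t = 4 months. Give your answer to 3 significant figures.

≈ 37,000 people

A = (634000 − 35000)/35000 = 17.11429
P(4) = 634000 / (1 + 17.11429·e^(−0.015·4)) = 634000 / (1 + 17.11429·0.941765)
= 634000 / 17.11763 ≈ 37037.84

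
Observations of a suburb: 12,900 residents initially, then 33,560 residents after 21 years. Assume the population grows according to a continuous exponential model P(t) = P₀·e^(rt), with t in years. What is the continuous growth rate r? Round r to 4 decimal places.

33560 = 12900 · e^(r·21)
e^(21r) = 33560/12900 = 2.60155
r = ln(2.60155) / 21 = 0.95611 / 21

r ≈ 0.0455 per year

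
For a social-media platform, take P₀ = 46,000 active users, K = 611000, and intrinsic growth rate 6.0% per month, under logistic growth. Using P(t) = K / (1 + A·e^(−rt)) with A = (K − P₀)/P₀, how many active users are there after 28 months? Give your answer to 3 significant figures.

A = (611000 − 46000)/46000 = 12.28261
P(28) = 611000 / (1 + 12.28261·e^(−0.06·28)) = 611000 / (1 + 12.28261·0.186374)
= 611000 / 3.28916 ≈ 185761.79

≈ 186,000 active users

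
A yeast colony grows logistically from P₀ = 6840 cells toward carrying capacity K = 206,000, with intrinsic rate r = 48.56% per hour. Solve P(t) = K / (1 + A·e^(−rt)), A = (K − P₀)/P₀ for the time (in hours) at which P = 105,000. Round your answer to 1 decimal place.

A = (206000 − 6840)/6840 = 29.11696
105000 = 206000/(1 + 29.11696·e^(−0.4856t)) → 1 + 29.11696·e^(−0.4856t) = 1.9619
e^(−0.4856t) = 0.033036 → t = ln(30.27011)/0.4856 = 3.41016/0.4856

t ≈ 7.0 hours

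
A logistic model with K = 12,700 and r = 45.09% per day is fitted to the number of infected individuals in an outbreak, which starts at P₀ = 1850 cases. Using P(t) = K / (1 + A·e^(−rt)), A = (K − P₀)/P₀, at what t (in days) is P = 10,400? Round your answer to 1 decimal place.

A = (12700 − 1850)/1850 = 5.86486
10400 = 12700/(1 + 5.86486·e^(−0.4509t)) → 1 + 5.86486·e^(−0.4509t) = 1.22115
e^(−0.4509t) = 0.037708 → t = ln(26.51939)/0.4509 = 3.27788/0.4509

t ≈ 7.3 days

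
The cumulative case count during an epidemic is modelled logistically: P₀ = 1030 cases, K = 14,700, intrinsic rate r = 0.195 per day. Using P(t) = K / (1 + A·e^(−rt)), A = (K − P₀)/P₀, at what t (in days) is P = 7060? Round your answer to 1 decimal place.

A = (14700 − 1030)/1030 = 13.27184
7060 = 14700/(1 + 13.27184·e^(−0.195t)) → 1 + 13.27184·e^(−0.195t) = 2.08215
e^(−0.195t) = 0.081537 → t = ln(12.2643)/0.195 = 2.50669/0.195

t ≈ 12.9 days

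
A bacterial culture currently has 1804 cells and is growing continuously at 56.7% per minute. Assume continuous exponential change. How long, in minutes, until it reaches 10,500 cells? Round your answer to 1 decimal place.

t ≈ 3.1 minutes

10500 = 1804 · e^(0.567·t)
t = ln(10500/1804) / 0.567 = ln(5.8204) / 0.567 = 1.76137 / 0.567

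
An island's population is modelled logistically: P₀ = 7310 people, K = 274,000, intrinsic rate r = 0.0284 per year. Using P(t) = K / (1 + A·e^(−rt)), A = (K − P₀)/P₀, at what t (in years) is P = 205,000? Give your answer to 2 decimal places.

t ≈ 164.99 years

A = (274000 − 7310)/7310 = 36.4829
205000 = 274000/(1 + 36.4829·e^(−0.0284t)) → 1 + 36.4829·e^(−0.0284t) = 1.33659
e^(−0.0284t) = 0.009226 → t = ln(108.39123)/0.0284 = 4.68575/0.0284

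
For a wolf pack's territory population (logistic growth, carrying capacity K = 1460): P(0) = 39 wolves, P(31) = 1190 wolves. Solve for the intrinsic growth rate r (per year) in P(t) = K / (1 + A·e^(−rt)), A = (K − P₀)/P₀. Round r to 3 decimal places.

A = (1460 − 39)/39 = 36.4359
1190 = 1460/(1 + 36.4359·e^(−r·31)) → e^(−31r) = (1.22689 − 1)/36.4359 = 0.006227
r = −ln(0.006227)/31 = 5.07884/31

r ≈ 0.164 per year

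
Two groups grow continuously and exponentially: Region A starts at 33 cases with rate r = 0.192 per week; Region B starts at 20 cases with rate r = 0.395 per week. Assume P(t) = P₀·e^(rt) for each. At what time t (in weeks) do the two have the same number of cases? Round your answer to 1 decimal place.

33·e^(0.192t) = 20·e^(0.395t)
33/20 = e^((0.395 − 0.192)t) → ln(1.65) = 0.203·t
t = 0.50078 / 0.203

t ≈ 2.5 weeks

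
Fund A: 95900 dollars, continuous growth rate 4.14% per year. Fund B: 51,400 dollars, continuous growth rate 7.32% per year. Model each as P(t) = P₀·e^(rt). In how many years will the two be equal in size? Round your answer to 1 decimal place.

t ≈ 19.6 years

95900·e^(0.0414t) = 51400·e^(0.0732t)
95900/51400 = e^((0.0732 − 0.0414)t) → ln(1.86576) = 0.0318·t
t = 0.62367 / 0.0318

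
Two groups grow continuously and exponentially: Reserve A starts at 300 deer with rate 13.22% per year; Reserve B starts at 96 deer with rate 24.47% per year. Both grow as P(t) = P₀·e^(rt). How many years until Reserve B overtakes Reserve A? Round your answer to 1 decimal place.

300·e^(0.1322t) = 96·e^(0.2447t)
300/96 = e^((0.2447 − 0.1322)t) → ln(3.125) = 0.1125·t
t = 1.13943 / 0.1125

t ≈ 10.1 years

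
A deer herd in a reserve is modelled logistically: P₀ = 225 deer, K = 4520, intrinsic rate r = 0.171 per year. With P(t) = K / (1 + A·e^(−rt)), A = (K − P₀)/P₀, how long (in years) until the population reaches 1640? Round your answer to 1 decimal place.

A = (4520 − 225)/225 = 19.08889
1640 = 4520/(1 + 19.08889·e^(−0.171t)) → 1 + 19.08889·e^(−0.171t) = 2.7561
e^(−0.171t) = 0.091996 → t = ln(10.87006)/0.171 = 2.38601/0.171

t ≈ 14.0 years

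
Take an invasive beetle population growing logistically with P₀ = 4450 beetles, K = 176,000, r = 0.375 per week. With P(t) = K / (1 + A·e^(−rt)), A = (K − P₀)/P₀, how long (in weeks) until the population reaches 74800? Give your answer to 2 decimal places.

t ≈ 8.93 weeks

A = (176000 − 4450)/4450 = 38.55056
74800 = 176000/(1 + 38.55056·e^(−0.375t)) → 1 + 38.55056·e^(−0.375t) = 2.35294
e^(−0.375t) = 0.035095 → t = ln(28.49389)/0.375 = 3.34969/0.375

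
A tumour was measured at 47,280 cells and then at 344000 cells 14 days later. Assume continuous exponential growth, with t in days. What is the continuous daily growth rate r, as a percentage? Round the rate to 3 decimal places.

344000 = 47280 · e^(r·14)
e^(14r) = 344000/47280 = 7.2758
r = ln(7.2758) / 14 = 1.98455 / 14

r ≈ 14.175% per day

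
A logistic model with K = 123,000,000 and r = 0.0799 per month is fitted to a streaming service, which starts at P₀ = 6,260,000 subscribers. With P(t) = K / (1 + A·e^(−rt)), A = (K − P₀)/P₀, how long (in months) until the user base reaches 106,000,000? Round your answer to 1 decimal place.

t ≈ 59.5 months

A = (123000000 − 6260000)/6260000 = 18.64856
106000000 = 123000000/(1 + 18.64856·e^(−0.0799t)) → 1 + 18.64856·e^(−0.0799t) = 1.16038
e^(−0.0799t) = 0.0086 → t = ln(116.27927)/0.0799 = 4.75599/0.0799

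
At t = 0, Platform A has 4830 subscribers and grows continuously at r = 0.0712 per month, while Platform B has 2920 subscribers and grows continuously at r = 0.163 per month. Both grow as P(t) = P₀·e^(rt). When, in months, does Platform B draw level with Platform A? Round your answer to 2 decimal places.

4830·e^(0.0712t) = 2920·e^(0.163t)
4830/2920 = e^((0.163 − 0.0712)t) → ln(1.65411) = 0.0918·t
t = 0.50326 / 0.0918

t ≈ 5.48 months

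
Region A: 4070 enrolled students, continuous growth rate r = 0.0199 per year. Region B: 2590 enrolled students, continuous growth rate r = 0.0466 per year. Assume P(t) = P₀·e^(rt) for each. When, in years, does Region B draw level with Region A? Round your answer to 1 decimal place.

4070·e^(0.0199t) = 2590·e^(0.0466t)
4070/2590 = e^((0.0466 − 0.0199)t) → ln(1.57143) = 0.0267·t
t = 0.45199 / 0.0267

t ≈ 16.9 years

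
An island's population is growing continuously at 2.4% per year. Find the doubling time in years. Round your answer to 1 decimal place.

doubling time = ln(2) / |r| = 0.69315 / 0.024

doubling time ≈ 28.9 years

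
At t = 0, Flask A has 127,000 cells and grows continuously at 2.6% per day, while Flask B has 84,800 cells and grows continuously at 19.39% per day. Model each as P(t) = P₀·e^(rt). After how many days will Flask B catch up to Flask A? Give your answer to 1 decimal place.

t ≈ 2.4 days

127000·e^(0.026t) = 84800·e^(0.1939t)
127000/84800 = e^((0.1939 − 0.026)t) → ln(1.49764) = 0.1679·t
t = 0.40389 / 0.1679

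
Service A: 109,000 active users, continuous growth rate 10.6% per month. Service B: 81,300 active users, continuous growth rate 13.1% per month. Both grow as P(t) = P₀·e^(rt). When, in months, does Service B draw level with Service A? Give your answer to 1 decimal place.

t ≈ 11.7 months

109000·e^(0.106t) = 81300·e^(0.131t)
109000/81300 = e^((0.131 − 0.106)t) → ln(1.34071) = 0.025·t
t = 0.2932 / 0.025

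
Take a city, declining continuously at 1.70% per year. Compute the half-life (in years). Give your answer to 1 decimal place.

half-life ≈ 40.8 years

half-life = ln(2) / |r| = 0.69315 / 0.017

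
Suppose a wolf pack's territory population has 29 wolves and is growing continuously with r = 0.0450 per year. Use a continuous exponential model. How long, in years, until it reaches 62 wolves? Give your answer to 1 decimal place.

t ≈ 16.9 years

62 = 29 · e^(0.045·t)
t = ln(62/29) / 0.045 = ln(2.13793) / 0.045 = 0.75984 / 0.045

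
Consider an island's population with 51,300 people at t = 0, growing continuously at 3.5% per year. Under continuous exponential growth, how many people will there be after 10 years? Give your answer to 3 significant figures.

P(10) = 51300 · e^(0.035·10) = 51300 · e^(0.35)
= 51300 · 1.41907 ≈ 72798.17

≈ 72,800 people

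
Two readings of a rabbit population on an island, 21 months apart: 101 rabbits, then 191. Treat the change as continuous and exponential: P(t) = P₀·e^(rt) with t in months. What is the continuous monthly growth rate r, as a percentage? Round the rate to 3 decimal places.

r ≈ 3.034% per month

191 = 101 · e^(r·21)
e^(21r) = 191/101 = 1.89109
r = ln(1.89109) / 21 = 0.63715 / 21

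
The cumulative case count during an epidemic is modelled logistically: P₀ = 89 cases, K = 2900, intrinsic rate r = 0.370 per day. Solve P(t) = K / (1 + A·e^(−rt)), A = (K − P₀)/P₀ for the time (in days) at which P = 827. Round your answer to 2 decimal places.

A = (2900 − 89)/89 = 31.58427
827 = 2900/(1 + 31.58427·e^(−0.37t)) → 1 + 31.58427·e^(−0.37t) = 3.50665
e^(−0.37t) = 0.079364 → t = ln(12.60019)/0.37 = 2.53371/0.37

t ≈ 6.85 days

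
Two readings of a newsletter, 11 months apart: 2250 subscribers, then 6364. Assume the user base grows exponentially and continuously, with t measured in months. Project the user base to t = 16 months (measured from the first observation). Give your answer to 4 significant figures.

≈ 10,210 subscribers

r = ln(6364/2250) / 11 ≈ 0.094521 per month
P(16) = 2250 · e^(0.094521·16) = 2250 · 4.53729 ≈ 10208.9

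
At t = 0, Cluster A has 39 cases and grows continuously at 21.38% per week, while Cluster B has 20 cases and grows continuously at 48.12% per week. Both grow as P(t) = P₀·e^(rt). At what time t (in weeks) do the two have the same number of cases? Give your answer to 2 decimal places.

39·e^(0.2138t) = 20·e^(0.4812t)
39/20 = e^((0.4812 − 0.2138)t) → ln(1.95) = 0.2674·t
t = 0.66783 / 0.2674

t ≈ 2.50 weeks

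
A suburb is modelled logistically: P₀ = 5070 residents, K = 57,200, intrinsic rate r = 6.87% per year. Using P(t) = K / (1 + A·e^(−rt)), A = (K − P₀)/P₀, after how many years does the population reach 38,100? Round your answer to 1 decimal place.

A = (57200 − 5070)/5070 = 10.28205
38100 = 57200/(1 + 10.28205·e^(−0.0687t)) → 1 + 10.28205·e^(−0.0687t) = 1.50131
e^(−0.0687t) = 0.048756 → t = ln(20.51027)/0.0687 = 3.02093/0.0687

t ≈ 44.0 years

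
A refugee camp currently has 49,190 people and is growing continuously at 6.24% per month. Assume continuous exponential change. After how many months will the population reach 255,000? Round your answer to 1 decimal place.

t ≈ 26.4 months

255000 = 49190 · e^(0.0624·t)
t = ln(255000/49190) / 0.0624 = ln(5.18398) / 0.0624 = 1.64557 / 0.0624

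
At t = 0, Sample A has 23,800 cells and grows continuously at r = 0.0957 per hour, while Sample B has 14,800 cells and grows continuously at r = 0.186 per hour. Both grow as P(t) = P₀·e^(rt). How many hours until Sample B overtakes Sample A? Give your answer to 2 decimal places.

23800·e^(0.0957t) = 14800·e^(0.186t)
23800/14800 = e^((0.186 − 0.0957)t) → ln(1.60811) = 0.0903·t
t = 0.47506 / 0.0903

t ≈ 5.26 hours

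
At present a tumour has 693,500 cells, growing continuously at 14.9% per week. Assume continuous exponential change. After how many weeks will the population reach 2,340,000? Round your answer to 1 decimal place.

2340000 = 693500 · e^(0.149·t)
t = ln(2340000/693500) / 0.149 = ln(3.37419) / 0.149 = 1.21615 / 0.149

t ≈ 8.2 weeks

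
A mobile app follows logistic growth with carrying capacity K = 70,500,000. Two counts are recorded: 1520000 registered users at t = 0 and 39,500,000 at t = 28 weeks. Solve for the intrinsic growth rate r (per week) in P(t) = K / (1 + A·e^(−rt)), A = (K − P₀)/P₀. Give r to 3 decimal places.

r ≈ 0.145 per week

A = (70500000 − 1520000)/1520000 = 45.38158
39500000 = 70500000/(1 + 45.38158·e^(−r·28)) → e^(−28r) = (1.78481 − 1)/45.38158 = 0.017294
r = −ln(0.017294)/28 = 4.05742/28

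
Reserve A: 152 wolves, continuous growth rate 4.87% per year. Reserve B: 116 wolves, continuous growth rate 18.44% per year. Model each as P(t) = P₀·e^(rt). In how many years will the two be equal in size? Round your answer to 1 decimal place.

t ≈ 2.0 years

152·e^(0.0487t) = 116·e^(0.1844t)
152/116 = e^((0.1844 − 0.0487)t) → ln(1.31034) = 0.1357·t
t = 0.27029 / 0.1357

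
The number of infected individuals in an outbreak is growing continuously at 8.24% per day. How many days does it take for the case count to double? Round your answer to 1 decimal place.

doubling time = ln(2) / |r| = 0.69315 / 0.0824

doubling time ≈ 8.4 days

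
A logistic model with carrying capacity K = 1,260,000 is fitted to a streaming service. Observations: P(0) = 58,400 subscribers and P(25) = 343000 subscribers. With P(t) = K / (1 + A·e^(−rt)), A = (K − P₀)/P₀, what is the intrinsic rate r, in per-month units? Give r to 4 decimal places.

r ≈ 0.0816 per month

A = (1260000 − 58400)/58400 = 20.57534
343000 = 1260000/(1 + 20.57534·e^(−r·25)) → e^(−25r) = (3.67347 − 1)/20.57534 = 0.129936
r = −ln(0.129936)/25 = 2.04072/25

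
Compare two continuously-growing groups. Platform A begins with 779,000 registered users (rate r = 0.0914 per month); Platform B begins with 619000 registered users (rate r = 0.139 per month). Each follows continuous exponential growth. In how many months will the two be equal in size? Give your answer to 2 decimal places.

779000·e^(0.0914t) = 619000·e^(0.139t)
779000/619000 = e^((0.139 − 0.0914)t) → ln(1.25848) = 0.0476·t
t = 0.22991 / 0.0476

t ≈ 4.83 months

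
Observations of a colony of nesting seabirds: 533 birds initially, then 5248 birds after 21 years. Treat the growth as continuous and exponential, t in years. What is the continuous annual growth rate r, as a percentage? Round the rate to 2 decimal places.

5248 = 533 · e^(r·21)
e^(21r) = 5248/533 = 9.84615
r = ln(9.84615) / 21 = 2.28708 / 21

r ≈ 10.89% per year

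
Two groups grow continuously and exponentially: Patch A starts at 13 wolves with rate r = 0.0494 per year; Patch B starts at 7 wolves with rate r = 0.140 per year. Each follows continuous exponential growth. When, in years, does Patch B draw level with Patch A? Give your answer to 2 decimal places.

13·e^(0.0494t) = 7·e^(0.14t)
13/7 = e^((0.14 − 0.0494)t) → ln(1.85714) = 0.0906·t
t = 0.61904 / 0.0906

t ≈ 6.83 years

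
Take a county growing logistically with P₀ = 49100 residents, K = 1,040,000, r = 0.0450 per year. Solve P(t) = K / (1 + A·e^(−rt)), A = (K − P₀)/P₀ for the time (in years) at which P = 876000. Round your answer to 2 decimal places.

t ≈ 104.01 years

A = (1040000 − 49100)/49100 = 20.18126
876000 = 1040000/(1 + 20.18126·e^(−0.045t)) → 1 + 20.18126·e^(−0.045t) = 1.18721
e^(−0.045t) = 0.009277 → t = ln(107.79748)/0.045 = 4.68025/0.045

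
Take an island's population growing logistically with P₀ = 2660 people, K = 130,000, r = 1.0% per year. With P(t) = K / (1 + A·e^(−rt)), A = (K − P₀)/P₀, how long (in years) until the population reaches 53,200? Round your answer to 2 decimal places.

A = (130000 − 2660)/2660 = 47.87218
53200 = 130000/(1 + 47.87218·e^(−0.01t)) → 1 + 47.87218·e^(−0.01t) = 2.44361
e^(−0.01t) = 0.030155 → t = ln(33.16146)/0.01 = 3.50139/0.01

t ≈ 350.14 years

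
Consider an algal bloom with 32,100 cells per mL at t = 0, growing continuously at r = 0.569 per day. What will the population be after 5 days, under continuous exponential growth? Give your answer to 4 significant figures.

≈ 552,200 cells per mL

P(5) = 32100 · e^(0.569·5) = 32100 · e^(2.845)
= 32100 · 17.20156 ≈ 552170.03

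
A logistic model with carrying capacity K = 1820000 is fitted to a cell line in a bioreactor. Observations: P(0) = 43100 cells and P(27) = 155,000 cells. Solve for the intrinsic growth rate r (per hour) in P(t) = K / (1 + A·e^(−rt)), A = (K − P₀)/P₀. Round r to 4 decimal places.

r ≈ 0.0498 per hour

A = (1820000 − 43100)/43100 = 41.22738
155000 = 1820000/(1 + 41.22738·e^(−r·27)) → e^(−27r) = (11.74194 − 1)/41.22738 = 0.260553
r = −ln(0.260553)/27 = 1.34495/27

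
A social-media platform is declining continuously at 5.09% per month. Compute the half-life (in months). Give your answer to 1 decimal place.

half-life ≈ 13.6 months

half-life = ln(2) / |r| = 0.69315 / 0.0509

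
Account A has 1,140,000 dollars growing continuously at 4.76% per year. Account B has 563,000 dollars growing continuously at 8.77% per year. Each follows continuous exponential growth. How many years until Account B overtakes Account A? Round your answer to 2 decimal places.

t ≈ 17.59 years

1140000·e^(0.0476t) = 563000·e^(0.0877t)
1140000/563000 = e^((0.0877 − 0.0476)t) → ln(2.02487) = 0.0401·t
t = 0.7055 / 0.0401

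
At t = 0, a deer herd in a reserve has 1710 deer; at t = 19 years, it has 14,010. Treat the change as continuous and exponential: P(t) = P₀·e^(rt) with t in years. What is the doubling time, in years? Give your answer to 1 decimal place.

doubling time ≈ 6.3 years

r = ln(14010/1710) / 19 = ln(8.19298) / 19 ≈ 0.110699 per year
doubling time = ln 2 / |r| = 0.69315 / 0.110699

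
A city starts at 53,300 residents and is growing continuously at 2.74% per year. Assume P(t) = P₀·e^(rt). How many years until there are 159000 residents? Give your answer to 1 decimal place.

t ≈ 39.9 years

159000 = 53300 · e^(0.0274·t)
t = ln(159000/53300) / 0.0274 = ln(2.98311) / 0.0274 = 1.09297 / 0.0274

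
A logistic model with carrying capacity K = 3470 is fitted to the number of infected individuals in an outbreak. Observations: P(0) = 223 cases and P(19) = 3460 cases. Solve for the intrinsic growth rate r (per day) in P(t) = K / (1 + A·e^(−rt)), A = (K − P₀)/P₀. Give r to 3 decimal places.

A = (3470 − 223)/223 = 14.56054
3460 = 3470/(1 + 14.56054·e^(−r·19)) → e^(−19r) = (1.00289 − 1)/14.56054 = 0.000198
r = −ln(0.000198)/19 = 8.52475/19

r ≈ 0.449 per day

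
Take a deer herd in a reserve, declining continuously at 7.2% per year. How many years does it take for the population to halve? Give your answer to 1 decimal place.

half-life ≈ 9.6 years

half-life = ln(2) / |r| = 0.69315 / 0.072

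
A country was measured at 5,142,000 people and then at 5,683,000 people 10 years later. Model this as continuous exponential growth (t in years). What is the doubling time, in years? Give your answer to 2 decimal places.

doubling time ≈ 69.29 years

r = ln(5683000/5142000) / 10 = ln(1.10521) / 10 ≈ 0.010004 per year
doubling time = ln 2 / |r| = 0.69315 / 0.010004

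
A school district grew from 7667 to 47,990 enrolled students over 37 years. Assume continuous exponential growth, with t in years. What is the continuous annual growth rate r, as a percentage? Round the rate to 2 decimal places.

r ≈ 4.96% per year

47990 = 7667 · e^(r·37)
e^(37r) = 47990/7667 = 6.25929
r = ln(6.25929) / 37 = 1.83407 / 37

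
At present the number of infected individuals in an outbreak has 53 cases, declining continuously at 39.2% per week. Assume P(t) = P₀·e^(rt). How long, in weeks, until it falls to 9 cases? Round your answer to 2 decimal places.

9 = 53 · e^(-0.392·t)
t = ln(9/53) / -0.392 = ln(0.16981) / -0.392 = -1.77307 / -0.392

t ≈ 4.52 weeks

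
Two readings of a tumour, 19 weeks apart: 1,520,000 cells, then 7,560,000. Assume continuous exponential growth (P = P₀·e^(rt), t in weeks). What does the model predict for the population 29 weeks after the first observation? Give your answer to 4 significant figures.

r = ln(7560000/1520000) / 19 ≈ 0.08443 per week
P(29) = 1520000 · e^(0.08443·29) = 1520000 · 11.57047 ≈ 17587112.28

≈ 17,590,000 cells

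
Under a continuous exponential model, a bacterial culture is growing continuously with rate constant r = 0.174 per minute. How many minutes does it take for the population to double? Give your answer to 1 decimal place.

doubling time ≈ 4.0 minutes

doubling time = ln(2) / |r| = 0.69315 / 0.174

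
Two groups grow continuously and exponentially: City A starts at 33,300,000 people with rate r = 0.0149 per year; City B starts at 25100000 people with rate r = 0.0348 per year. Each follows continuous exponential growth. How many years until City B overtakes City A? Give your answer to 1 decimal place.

33300000·e^(0.0149t) = 25100000·e^(0.0348t)
33300000/25100000 = e^((0.0348 − 0.0149)t) → ln(1.32669) = 0.0199·t
t = 0.28269 / 0.0199

t ≈ 14.2 years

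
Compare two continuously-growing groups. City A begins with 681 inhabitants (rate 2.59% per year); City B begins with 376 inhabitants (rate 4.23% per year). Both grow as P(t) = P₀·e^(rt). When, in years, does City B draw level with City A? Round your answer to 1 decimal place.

681·e^(0.0259t) = 376·e^(0.0423t)
681/376 = e^((0.0423 − 0.0259)t) → ln(1.81117) = 0.0164·t
t = 0.59397 / 0.0164

t ≈ 36.2 years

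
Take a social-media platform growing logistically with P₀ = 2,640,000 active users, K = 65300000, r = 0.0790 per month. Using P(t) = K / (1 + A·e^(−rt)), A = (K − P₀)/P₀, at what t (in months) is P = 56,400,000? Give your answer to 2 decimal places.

A = (65300000 − 2640000)/2640000 = 23.73485
56400000 = 65300000/(1 + 23.73485·e^(−0.079t)) → 1 + 23.73485·e^(−0.079t) = 1.1578
e^(−0.079t) = 0.006649 → t = ln(150.4096)/0.079 = 5.01336/0.079

t ≈ 63.46 months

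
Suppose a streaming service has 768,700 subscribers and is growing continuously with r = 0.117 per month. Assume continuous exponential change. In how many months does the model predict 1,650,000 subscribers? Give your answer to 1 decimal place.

t ≈ 6.5 months

1650000 = 768700 · e^(0.117·t)
t = ln(1650000/768700) / 0.117 = ln(2.14648) / 0.117 = 0.76383 / 0.117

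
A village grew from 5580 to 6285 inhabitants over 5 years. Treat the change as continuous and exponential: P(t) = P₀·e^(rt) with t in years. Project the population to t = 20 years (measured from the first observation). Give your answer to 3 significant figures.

≈ 8,980 inhabitants

r = ln(6285/5580) / 5 ≈ 0.023795 per year
P(20) = 5580 · e^(0.023795·20) = 5580 · 1.60948 ≈ 8980.87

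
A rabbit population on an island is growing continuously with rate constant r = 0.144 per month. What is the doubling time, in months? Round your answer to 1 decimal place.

doubling time ≈ 4.8 months

doubling time = ln(2) / |r| = 0.69315 / 0.144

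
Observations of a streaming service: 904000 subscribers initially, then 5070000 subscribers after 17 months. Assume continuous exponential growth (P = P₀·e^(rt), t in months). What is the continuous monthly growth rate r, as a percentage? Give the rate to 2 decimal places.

r ≈ 10.14% per month

5070000 = 904000 · e^(r·17)
e^(17r) = 5070000/904000 = 5.60841
r = ln(5.60841) / 17 = 1.72427 / 17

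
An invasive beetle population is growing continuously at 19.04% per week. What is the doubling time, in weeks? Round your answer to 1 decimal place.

doubling time ≈ 3.6 weeks

doubling time = ln(2) / |r| = 0.69315 / 0.1904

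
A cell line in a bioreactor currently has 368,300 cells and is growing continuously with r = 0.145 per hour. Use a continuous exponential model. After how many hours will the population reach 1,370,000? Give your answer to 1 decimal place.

t ≈ 9.1 hours

1370000 = 368300 · e^(0.145·t)
t = ln(1370000/368300) / 0.145 = ln(3.71979) / 0.145 = 1.31367 / 0.145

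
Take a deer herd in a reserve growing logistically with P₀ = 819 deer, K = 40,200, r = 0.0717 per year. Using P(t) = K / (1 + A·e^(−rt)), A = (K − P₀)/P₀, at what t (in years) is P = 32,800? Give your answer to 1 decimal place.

t ≈ 74.8 years

A = (40200 − 819)/819 = 48.08425
32800 = 40200/(1 + 48.08425·e^(−0.0717t)) → 1 + 48.08425·e^(−0.0717t) = 1.22561
e^(−0.0717t) = 0.004692 → t = ln(213.13019)/0.0717 = 5.3619/0.0717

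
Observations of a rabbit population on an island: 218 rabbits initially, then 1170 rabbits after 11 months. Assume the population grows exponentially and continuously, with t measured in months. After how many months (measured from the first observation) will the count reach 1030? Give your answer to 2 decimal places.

r = ln(1170/218) / 11 ≈ 0.152751 per month
t = ln(1030/218) / r = 1.55282 / 0.152751 ≈ 10.166

t ≈ 10.17 months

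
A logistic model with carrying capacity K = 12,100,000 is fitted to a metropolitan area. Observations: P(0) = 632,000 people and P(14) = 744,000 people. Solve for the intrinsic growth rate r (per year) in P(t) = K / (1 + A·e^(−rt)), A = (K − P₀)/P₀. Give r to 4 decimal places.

A = (12100000 − 632000)/632000 = 18.14557
744000 = 12100000/(1 + 18.14557·e^(−r·14)) → e^(−14r) = (16.26344 − 1)/18.14557 = 0.841166
r = −ln(0.841166)/14 = 0.17297/14

r ≈ 0.0124 per year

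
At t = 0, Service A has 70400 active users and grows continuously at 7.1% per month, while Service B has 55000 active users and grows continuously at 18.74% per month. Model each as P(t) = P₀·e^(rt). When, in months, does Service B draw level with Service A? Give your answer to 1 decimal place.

t ≈ 2.1 months

70400·e^(0.071t) = 55000·e^(0.1874t)
70400/55000 = e^((0.1874 − 0.071)t) → ln(1.28) = 0.1164·t
t = 0.24686 / 0.1164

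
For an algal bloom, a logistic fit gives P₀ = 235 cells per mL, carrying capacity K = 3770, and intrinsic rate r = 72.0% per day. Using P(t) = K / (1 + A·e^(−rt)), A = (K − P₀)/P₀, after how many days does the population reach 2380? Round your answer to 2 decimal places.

A = (3770 − 235)/235 = 15.04255
2380 = 3770/(1 + 15.04255·e^(−0.72t)) → 1 + 15.04255·e^(−0.72t) = 1.58403
e^(−0.72t) = 0.038825 → t = ln(25.75631)/0.72 = 3.24868/0.72

t ≈ 4.51 days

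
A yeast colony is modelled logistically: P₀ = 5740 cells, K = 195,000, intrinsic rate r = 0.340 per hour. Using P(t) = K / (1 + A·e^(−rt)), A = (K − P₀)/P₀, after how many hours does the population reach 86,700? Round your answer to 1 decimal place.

A = (195000 − 5740)/5740 = 32.97213
86700 = 195000/(1 + 32.97213·e^(−0.34t)) → 1 + 32.97213·e^(−0.34t) = 2.24913
e^(−0.34t) = 0.037885 → t = ln(26.39597)/0.34 = 3.27321/0.34

t ≈ 9.6 hours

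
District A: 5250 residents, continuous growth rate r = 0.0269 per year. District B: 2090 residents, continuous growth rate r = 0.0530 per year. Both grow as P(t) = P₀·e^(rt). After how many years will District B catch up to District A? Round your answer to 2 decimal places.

5250·e^(0.0269t) = 2090·e^(0.053t)
5250/2090 = e^((0.053 − 0.0269)t) → ln(2.51196) = 0.0261·t
t = 0.92106 / 0.0261

t ≈ 35.29 years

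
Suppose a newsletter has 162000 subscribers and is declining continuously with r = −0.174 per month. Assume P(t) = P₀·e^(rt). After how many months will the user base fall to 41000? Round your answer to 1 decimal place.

t ≈ 7.9 months

41000 = 162000 · e^(-0.174·t)
t = ln(41000/162000) / -0.174 = ln(0.25309) / -0.174 = -1.37402 / -0.174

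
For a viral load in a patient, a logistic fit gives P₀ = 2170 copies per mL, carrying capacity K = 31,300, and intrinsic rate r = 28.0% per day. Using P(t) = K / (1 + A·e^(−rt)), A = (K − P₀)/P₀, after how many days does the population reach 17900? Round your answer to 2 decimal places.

A = (31300 − 2170)/2170 = 13.42396
17900 = 31300/(1 + 13.42396·e^(−0.28t)) → 1 + 13.42396·e^(−0.28t) = 1.7486
e^(−0.28t) = 0.055766 → t = ln(17.93201)/0.28 = 2.88659/0.28

t ≈ 10.31 days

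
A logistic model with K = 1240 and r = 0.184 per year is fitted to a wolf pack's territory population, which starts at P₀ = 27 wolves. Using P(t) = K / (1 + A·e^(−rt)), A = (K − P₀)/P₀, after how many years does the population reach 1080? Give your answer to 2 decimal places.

t ≈ 31.06 years

A = (1240 − 27)/27 = 44.92593
1080 = 1240/(1 + 44.92593·e^(−0.184t)) → 1 + 44.92593·e^(−0.184t) = 1.14815
e^(−0.184t) = 0.003298 → t = ln(303.25)/0.184 = 5.71456/0.184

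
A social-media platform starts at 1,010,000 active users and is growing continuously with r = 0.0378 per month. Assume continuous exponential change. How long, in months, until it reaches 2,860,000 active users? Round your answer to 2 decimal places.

2860000 = 1010000 · e^(0.0378·t)
t = ln(2860000/1010000) / 0.0378 = ln(2.83168) / 0.0378 = 1.04087 / 0.0378

t ≈ 27.54 months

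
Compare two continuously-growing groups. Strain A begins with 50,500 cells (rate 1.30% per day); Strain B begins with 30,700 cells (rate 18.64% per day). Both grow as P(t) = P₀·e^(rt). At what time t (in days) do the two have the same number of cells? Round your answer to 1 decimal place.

t ≈ 2.9 days

50500·e^(0.013t) = 30700·e^(0.1864t)
50500/30700 = e^((0.1864 − 0.013)t) → ln(1.64495) = 0.1734·t
t = 0.49771 / 0.1734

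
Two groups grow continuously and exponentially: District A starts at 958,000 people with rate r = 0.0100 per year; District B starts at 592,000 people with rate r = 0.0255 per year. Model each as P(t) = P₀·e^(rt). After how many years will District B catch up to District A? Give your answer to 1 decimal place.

958000·e^(0.01t) = 592000·e^(0.0255t)
958000/592000 = e^((0.0255 − 0.01)t) → ln(1.61824) = 0.0155·t
t = 0.48134 / 0.0155

t ≈ 31.1 years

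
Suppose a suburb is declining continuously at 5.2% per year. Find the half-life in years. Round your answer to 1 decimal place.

half-life ≈ 13.3 years

half-life = ln(2) / |r| = 0.69315 / 0.052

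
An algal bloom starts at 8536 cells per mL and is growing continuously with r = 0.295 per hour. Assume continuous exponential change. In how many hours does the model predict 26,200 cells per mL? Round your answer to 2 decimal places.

26200 = 8536 · e^(0.295·t)
t = ln(26200/8536) / 0.295 = ln(3.06935) / 0.295 = 1.12147 / 0.295

t ≈ 3.80 hours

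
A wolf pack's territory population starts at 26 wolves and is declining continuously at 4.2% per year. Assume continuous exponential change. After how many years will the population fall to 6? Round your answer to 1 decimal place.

t ≈ 34.9 years

6 = 26 · e^(-0.042·t)
t = ln(6/26) / -0.042 = ln(0.23077) / -0.042 = -1.46634 / -0.042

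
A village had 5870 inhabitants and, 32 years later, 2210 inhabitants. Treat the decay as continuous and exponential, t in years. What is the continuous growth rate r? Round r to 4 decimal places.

r ≈ -0.0305 per year

2210 = 5870 · e^(r·32)
e^(32r) = 2210/5870 = 0.37649
r = ln(0.37649) / 32 = -0.97686 / 32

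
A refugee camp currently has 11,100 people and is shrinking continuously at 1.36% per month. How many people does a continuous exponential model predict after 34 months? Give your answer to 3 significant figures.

≈ 6,990 people

P(34) = 11100 · e^(-0.0136·34) = 11100 · e^(-0.4624)
= 11100 · 0.62977 ≈ 6990.45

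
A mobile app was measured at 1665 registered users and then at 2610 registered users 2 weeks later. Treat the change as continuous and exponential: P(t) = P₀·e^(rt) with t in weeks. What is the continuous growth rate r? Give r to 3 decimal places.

2610 = 1665 · e^(r·2)
e^(2r) = 2610/1665 = 1.56757
r = ln(1.56757) / 2 = 0.44953 / 2

r ≈ 0.225 per week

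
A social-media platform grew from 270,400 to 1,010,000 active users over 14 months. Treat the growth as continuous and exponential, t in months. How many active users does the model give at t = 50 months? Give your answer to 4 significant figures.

r = ln(1010000/270400) / 14 ≈ 0.094129 per month
P(50) = 270400 · e^(0.094129·50) = 270400 · 110.65754 ≈ 29921799.64

≈ 29,920,000 active users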